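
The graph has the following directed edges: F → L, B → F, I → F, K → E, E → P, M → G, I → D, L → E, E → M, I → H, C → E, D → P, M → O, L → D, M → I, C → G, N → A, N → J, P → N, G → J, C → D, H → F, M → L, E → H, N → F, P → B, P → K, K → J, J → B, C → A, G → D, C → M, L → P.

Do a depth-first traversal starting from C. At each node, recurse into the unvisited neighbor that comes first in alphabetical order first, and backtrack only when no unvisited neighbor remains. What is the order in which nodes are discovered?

C, A, D, P, B, F, L, E, H, M, G, J, I, O, K, N

Visit C
C → A
C → D
D → P
P → B
B → F
F → L
L → E
E → H
E → M
M → G
G → J
M → I
M → O
P → K
P → N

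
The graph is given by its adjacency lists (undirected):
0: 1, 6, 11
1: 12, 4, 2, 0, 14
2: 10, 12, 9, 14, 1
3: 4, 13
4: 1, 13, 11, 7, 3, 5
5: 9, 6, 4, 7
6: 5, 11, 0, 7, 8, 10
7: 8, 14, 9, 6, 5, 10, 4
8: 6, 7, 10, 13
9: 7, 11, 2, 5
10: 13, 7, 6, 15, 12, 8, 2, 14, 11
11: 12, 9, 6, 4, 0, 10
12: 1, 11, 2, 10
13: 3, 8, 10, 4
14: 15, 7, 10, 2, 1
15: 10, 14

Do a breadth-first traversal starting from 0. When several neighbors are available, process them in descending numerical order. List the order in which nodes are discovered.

0 -> 11 -> 6 -> 1 -> 12 -> 10 -> 9 -> 4 -> 8 -> 7 -> 5 -> 14 -> 2 -> 15 -> 13 -> 3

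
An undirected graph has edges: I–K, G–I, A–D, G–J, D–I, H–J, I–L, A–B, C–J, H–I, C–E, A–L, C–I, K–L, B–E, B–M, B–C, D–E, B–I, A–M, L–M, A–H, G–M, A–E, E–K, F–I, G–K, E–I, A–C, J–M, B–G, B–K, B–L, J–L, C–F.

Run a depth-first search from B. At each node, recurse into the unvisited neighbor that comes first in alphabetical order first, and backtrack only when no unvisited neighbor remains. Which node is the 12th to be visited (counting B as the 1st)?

Visit B
B → A
A → C
C → E
E → D
D → I
I → F
I → G
G → J
J → H
J → L
L → K
L → M

Visit order: B, A, C, E, D, I, F, G, J, H, L, K, M

K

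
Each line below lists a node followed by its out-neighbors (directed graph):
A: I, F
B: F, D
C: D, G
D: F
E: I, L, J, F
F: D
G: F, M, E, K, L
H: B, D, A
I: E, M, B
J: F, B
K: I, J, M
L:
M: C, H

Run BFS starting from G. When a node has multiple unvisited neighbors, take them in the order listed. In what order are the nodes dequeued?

G -> F -> M -> E -> K -> L -> D -> C -> H -> I -> J -> B -> A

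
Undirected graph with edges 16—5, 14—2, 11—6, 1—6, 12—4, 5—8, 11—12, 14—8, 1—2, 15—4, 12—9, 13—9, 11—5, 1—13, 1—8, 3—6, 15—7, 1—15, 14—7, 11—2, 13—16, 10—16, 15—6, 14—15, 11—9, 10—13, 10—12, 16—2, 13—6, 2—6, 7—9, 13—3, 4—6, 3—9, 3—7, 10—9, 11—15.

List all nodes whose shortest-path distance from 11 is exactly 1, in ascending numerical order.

2, 5, 6, 9, 12, 15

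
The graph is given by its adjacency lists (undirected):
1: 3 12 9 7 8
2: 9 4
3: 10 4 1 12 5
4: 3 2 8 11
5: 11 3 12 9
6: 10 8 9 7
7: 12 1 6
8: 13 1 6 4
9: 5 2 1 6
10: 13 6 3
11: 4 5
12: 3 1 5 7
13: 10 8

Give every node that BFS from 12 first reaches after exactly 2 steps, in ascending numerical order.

4, 6, 8, 9, 10, 11

Level 0: 12
Level 1: 1, 3, 5, 7
Level 2: 4, 6, 8, 9, 10, 11
Level 3: 2, 13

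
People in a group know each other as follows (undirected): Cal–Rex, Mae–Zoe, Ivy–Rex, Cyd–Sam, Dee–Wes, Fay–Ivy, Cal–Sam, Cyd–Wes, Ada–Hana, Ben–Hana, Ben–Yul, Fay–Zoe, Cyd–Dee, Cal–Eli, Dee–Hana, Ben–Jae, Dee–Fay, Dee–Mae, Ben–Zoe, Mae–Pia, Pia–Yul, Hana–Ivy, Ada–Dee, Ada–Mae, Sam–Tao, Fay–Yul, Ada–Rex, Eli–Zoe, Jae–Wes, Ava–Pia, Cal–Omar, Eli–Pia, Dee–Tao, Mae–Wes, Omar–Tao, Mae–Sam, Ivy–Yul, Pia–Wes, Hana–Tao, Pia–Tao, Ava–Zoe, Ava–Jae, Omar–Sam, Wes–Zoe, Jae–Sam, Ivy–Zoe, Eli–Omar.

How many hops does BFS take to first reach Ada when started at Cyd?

Level 0: Cyd
Level 1: Dee, Sam, Wes
Level 2: Ada, Cal, Fay, Hana, Jae, Mae, Omar, Pia, Tao, Zoe
Level 3: Ava, Ben, Eli, Ivy, Rex, Yul
Ada first appears at level 2.

2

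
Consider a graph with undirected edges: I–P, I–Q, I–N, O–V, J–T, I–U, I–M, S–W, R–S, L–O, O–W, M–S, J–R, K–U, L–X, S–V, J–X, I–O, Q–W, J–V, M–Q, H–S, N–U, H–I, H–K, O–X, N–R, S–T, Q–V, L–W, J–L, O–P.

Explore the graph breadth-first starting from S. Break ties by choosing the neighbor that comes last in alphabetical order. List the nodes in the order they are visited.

S, W, V, T, R, M, H, Q, O, L, J, N, I, K, X, P, U

Visit S; enqueue W, V, T, R, M, H → queue [W, V, T, R, M, H]
Visit W; enqueue Q, O, L → queue [V, T, R, M, H, Q, O, L]
Visit V; enqueue J → queue [T, R, M, H, Q, O, L, J]
Visit T → queue [R, M, H, Q, O, L, J]
Visit R; enqueue N → queue [M, H, Q, O, L, J, N]
Visit M; enqueue I → queue [H, Q, O, L, J, N, I]
Visit H; enqueue K → queue [Q, O, L, J, N, I, K]
Visit Q → queue [O, L, J, N, I, K]
Visit O; enqueue X, P → queue [L, J, N, I, K, X, P]
Visit L → queue [J, N, I, K, X, P]
Visit J → queue [N, I, K, X, P]
Visit N; enqueue U → queue [I, K, X, P, U]
Visit I → queue [K, X, P, U]
Visit K → queue [X, P, U]
Visit X → queue [P, U]
Visit P → queue [U]
Visit U → queue []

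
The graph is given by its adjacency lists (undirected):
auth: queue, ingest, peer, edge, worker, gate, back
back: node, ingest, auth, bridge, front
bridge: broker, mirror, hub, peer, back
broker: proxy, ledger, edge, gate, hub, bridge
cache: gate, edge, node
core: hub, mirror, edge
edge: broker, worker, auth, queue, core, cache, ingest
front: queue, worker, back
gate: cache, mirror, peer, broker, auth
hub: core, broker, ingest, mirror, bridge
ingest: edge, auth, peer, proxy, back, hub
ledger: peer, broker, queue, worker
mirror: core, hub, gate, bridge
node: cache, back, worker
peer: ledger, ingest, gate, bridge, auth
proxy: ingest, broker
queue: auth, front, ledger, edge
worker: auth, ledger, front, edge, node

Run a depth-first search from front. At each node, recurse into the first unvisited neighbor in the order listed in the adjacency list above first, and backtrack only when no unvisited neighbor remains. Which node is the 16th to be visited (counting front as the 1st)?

Visit front
front → queue
queue → auth
auth → ingest
ingest → edge
edge → broker
broker → proxy
broker → ledger
ledger → peer
peer → gate
gate → cache
cache → node
node → back
back → bridge
bridge → mirror
mirror → core
core → hub
node → worker

Visit order: front, queue, auth, ingest, edge, broker, proxy, ledger, peer, gate, cache, node, back, bridge, mirror, core, hub, worker

core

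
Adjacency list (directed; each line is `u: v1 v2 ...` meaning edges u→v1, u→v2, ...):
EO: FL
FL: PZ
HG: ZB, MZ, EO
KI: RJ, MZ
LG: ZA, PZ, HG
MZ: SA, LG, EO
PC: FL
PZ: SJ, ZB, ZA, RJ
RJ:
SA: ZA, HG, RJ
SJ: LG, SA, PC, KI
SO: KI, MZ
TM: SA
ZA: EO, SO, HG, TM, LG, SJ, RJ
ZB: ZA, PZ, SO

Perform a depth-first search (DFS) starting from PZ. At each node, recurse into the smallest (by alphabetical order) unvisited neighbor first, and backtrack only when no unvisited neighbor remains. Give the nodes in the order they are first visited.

Visit PZ
PZ → RJ
PZ → SJ
SJ → KI
KI → MZ
MZ → EO
EO → FL
MZ → LG
LG → HG
HG → ZB
ZB → SO
ZB → ZA
ZA → TM
TM → SA
SJ → PC

PZ, RJ, SJ, KI, MZ, EO, FL, LG, HG, ZB, SO, ZA, TM, SA, PC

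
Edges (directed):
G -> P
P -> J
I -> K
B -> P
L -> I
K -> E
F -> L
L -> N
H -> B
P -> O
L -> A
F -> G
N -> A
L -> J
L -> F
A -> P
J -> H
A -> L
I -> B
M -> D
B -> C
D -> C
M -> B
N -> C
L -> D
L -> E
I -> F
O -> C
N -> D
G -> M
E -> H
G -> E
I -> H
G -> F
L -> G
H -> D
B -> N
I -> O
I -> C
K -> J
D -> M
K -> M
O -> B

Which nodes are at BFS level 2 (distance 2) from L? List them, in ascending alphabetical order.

Level 0: L
Level 1: A, D, E, F, G, I, J, N
Level 2: B, C, H, K, M, O, P

B, C, H, K, M, O, P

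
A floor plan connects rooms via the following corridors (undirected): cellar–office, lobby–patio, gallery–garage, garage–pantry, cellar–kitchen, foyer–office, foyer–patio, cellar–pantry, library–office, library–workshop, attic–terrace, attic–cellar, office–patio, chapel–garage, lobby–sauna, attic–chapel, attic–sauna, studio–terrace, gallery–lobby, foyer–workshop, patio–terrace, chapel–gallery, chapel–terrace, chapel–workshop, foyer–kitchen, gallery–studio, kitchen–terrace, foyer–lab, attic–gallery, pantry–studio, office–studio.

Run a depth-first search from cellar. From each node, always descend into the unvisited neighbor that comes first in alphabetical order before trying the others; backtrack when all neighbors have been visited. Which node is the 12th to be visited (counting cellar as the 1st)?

patio

Visit cellar
cellar → attic
attic → chapel
chapel → gallery
gallery → garage
garage → pantry
pantry → studio
studio → office
office → foyer
foyer → kitchen
kitchen → terrace
terrace → patio
patio → lobby
lobby → sauna
foyer → lab
foyer → workshop
workshop → library

Visit order: cellar, attic, chapel, gallery, garage, pantry, studio, office, foyer, kitchen, terrace, patio, lobby, sauna, lab, workshop, library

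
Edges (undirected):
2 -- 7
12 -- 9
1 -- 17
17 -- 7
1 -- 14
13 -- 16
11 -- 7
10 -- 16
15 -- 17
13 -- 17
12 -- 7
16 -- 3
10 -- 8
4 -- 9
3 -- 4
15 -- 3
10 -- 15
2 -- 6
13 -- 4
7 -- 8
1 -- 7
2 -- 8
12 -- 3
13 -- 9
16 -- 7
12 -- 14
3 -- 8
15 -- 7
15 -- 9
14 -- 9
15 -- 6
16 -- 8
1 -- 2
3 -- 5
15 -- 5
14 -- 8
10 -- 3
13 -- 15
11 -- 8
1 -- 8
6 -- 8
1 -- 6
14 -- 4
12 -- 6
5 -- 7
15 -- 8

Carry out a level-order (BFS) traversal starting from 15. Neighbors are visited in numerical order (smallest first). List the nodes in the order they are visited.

15 → 3 → 5 → 6 → 7 → 8 → 9 → 10 → 13 → 17 → 4 → 12 → 16 → 1 → 2 → 11 → 14

Visit 15; enqueue 3, 5, 6, 7, 8, 9, 10, 13, 17 → queue [3, 5, 6, 7, 8, 9, 10, 13, 17]
Visit 3; enqueue 4, 12, 16 → queue [5, 6, 7, 8, 9, 10, 13, 17, 4, 12, 16]
Visit 5 → queue [6, 7, 8, 9, 10, 13, 17, 4, 12, 16]
Visit 6; enqueue 1, 2 → queue [7, 8, 9, 10, 13, 17, 4, 12, 16, 1, 2]
Visit 7; enqueue 11 → queue [8, 9, 10, 13, 17, 4, 12, 16, 1, 2, 11]
Visit 8; enqueue 14 → queue [9, 10, 13, 17, 4, 12, 16, 1, 2, 11, 14]
Visit 9 → queue [10, 13, 17, 4, 12, 16, 1, 2, 11, 14]
Visit 10 → queue [13, 17, 4, 12, 16, 1, 2, 11, 14]
Visit 13 → queue [17, 4, 12, 16, 1, 2, 11, 14]
Visit 17 → queue [4, 12, 16, 1, 2, 11, 14]
Visit 4 → queue [12, 16, 1, 2, 11, 14]
Visit 12 → queue [16, 1, 2, 11, 14]
Visit 16 → queue [1, 2, 11, 14]
Visit 1 → queue [2, 11, 14]
Visit 2 → queue [11, 14]
Visit 11 → queue [14]
Visit 14 → queue []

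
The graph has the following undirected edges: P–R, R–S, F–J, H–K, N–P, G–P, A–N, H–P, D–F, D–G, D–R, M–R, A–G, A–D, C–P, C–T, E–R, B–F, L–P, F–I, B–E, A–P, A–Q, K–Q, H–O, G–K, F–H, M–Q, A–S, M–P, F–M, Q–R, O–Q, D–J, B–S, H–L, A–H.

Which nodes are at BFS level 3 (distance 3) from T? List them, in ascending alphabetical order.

Level 0: T
Level 1: C
Level 2: P
Level 3: A, G, H, L, M, N, R
Level 4: D, E, F, K, O, Q, S
Level 5: B, I, J

A, G, H, L, M, N, R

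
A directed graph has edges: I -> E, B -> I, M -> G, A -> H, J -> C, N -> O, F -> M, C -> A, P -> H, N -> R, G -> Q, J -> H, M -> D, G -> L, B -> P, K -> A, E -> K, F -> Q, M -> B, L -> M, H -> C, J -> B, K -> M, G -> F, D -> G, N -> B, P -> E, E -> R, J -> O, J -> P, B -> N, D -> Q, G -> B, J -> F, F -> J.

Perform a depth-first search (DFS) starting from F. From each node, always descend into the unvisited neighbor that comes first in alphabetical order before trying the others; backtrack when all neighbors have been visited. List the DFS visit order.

F J B I E K A H C M D G L Q R N O P

Visit F
F → J
J → B
B → I
I → E
E → K
K → A
A → H
H → C
K → M
M → D
D → G
G → L
G → Q
E → R
B → N
N → O
B → P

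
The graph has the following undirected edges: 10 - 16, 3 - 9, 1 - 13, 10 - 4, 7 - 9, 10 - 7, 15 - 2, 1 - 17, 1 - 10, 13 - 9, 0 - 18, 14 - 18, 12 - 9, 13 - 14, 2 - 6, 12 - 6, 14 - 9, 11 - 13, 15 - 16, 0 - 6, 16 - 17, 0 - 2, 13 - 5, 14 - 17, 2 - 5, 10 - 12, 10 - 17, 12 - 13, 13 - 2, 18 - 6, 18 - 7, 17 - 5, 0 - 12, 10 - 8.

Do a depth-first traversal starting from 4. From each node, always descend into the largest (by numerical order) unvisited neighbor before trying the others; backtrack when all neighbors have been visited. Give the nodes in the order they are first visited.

4, 10, 17, 16, 15, 2, 13, 14, 18, 7, 9, 12, 6, 0, 3, 11, 5, 1, 8

Visit 4
4 → 10
10 → 17
17 → 16
16 → 15
15 → 2
2 → 13
13 → 14
14 → 18
18 → 7
7 → 9
9 → 12
12 → 6
6 → 0
9 → 3
13 → 11
13 → 5
13 → 1
10 → 8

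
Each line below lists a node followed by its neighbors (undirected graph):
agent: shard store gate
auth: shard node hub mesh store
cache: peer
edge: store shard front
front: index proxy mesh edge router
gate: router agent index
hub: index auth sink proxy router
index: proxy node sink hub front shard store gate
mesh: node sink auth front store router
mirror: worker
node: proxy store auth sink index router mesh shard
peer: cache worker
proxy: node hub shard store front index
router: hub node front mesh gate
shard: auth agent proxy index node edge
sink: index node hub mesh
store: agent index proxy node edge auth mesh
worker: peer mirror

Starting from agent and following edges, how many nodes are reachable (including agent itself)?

14

BFS from agent visits: agent, shard, store, gate, auth, proxy, index, node, edge, mesh, router, hub, front, sink
Reachable nodes: 14 of 18 total.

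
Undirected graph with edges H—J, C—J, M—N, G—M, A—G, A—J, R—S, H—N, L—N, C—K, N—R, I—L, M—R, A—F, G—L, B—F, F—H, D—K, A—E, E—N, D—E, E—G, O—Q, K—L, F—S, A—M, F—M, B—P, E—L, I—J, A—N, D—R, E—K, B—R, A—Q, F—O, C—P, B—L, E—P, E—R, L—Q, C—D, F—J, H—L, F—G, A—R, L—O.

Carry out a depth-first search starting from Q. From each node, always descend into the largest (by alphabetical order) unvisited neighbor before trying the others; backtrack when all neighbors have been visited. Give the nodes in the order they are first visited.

Q → O → L → N → R → S → F → M → G → E → P → C → K → D → J → I → H → A → B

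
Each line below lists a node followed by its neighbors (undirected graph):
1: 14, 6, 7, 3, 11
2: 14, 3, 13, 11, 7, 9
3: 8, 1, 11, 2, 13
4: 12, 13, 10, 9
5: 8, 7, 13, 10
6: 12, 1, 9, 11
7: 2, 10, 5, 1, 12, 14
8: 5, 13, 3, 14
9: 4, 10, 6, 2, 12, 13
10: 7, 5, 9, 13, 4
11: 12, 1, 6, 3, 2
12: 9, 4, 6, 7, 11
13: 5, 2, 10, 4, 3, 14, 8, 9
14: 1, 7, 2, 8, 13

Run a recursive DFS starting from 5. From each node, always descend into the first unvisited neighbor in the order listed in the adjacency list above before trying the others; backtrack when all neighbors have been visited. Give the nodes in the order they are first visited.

Visit 5
5 → 8
8 → 13
13 → 2
2 → 14
14 → 1
1 → 6
6 → 12
12 → 9
9 → 4
4 → 10
10 → 7
12 → 11
11 → 3

5, 8, 13, 2, 14, 1, 6, 12, 9, 4, 10, 7, 11, 3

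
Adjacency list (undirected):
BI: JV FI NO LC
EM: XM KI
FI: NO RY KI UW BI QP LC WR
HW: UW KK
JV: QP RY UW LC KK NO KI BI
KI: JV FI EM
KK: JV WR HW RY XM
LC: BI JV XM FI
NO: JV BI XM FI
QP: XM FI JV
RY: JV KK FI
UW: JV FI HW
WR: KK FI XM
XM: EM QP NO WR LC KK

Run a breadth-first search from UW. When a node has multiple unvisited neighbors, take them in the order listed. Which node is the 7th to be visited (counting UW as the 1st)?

Visit UW; enqueue JV, FI, HW → queue [JV, FI, HW]
Visit JV; enqueue QP, RY, LC, KK, NO, KI, BI → queue [FI, HW, QP, RY, LC, KK, NO, KI, BI]
Visit FI; enqueue WR → queue [HW, QP, RY, LC, KK, NO, KI, BI, WR]
Visit HW → queue [QP, RY, LC, KK, NO, KI, BI, WR]
Visit QP; enqueue XM → queue [RY, LC, KK, NO, KI, BI, WR, XM]
Visit RY → queue [LC, KK, NO, KI, BI, WR, XM]
Visit LC → queue [KK, NO, KI, BI, WR, XM]
Visit KK → queue [NO, KI, BI, WR, XM]
Visit NO → queue [KI, BI, WR, XM]
Visit KI; enqueue EM → queue [BI, WR, XM, EM]
Visit BI → queue [WR, XM, EM]
Visit WR → queue [XM, EM]
Visit XM → queue [EM]
Visit EM → queue []

Visit order: UW, JV, FI, HW, QP, RY, LC, KK, NO, KI, BI, WR, XM, EM

LC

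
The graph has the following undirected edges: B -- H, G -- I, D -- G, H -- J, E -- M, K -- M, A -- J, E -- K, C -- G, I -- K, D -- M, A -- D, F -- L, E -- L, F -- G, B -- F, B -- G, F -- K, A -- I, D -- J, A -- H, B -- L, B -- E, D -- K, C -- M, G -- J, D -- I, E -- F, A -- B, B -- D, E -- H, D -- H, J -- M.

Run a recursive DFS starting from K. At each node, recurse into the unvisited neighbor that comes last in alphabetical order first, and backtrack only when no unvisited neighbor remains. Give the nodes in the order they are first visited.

K → M → J → H → E → L → F → G → I → D → B → A → C

Visit K
K → M
M → J
J → H
H → E
E → L
L → F
F → G
G → I
I → D
D → B
B → A
G → C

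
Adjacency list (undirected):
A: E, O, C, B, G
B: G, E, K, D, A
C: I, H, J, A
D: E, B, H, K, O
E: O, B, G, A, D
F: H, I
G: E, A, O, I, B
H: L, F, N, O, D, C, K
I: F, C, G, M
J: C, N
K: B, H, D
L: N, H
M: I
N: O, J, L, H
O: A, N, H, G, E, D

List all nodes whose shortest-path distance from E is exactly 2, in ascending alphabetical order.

C, H, I, K, N

Level 0: E
Level 1: A, B, D, G, O
Level 2: C, H, I, K, N
Level 3: F, J, L, M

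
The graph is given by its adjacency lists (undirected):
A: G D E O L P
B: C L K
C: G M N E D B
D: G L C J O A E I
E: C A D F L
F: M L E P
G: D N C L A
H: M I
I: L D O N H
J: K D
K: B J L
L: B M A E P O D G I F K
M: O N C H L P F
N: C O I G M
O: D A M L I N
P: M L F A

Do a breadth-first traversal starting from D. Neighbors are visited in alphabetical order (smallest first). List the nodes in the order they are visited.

D A C E G I J L O P B M N F H K

Visit D; enqueue A, C, E, G, I, J, L, O → queue [A, C, E, G, I, J, L, O]
Visit A; enqueue P → queue [C, E, G, I, J, L, O, P]
Visit C; enqueue B, M, N → queue [E, G, I, J, L, O, P, B, M, N]
Visit E; enqueue F → queue [G, I, J, L, O, P, B, M, N, F]
Visit G → queue [I, J, L, O, P, B, M, N, F]
Visit I; enqueue H → queue [J, L, O, P, B, M, N, F, H]
Visit J; enqueue K → queue [L, O, P, B, M, N, F, H, K]
Visit L → queue [O, P, B, M, N, F, H, K]
Visit O → queue [P, B, M, N, F, H, K]
Visit P → queue [B, M, N, F, H, K]
Visit B → queue [M, N, F, H, K]
Visit M → queue [N, F, H, K]
Visit N → queue [F, H, K]
Visit F → queue [H, K]
Visit H → queue [K]
Visit K → queue []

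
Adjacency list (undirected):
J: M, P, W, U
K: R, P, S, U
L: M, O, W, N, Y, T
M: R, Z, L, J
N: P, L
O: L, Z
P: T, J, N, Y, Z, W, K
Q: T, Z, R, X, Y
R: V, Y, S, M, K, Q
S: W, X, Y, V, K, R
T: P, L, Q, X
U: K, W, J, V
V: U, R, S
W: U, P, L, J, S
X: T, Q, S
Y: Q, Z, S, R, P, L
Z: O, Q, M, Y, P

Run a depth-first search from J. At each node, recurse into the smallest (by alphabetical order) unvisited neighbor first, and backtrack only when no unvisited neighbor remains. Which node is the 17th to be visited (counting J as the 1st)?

O

Visit J
J → M
M → L
L → N
N → P
P → K
K → R
R → Q
Q → T
T → X
X → S
S → V
V → U
U → W
S → Y
Y → Z
Z → O

Visit order: J, M, L, N, P, K, R, Q, T, X, S, V, U, W, Y, Z, O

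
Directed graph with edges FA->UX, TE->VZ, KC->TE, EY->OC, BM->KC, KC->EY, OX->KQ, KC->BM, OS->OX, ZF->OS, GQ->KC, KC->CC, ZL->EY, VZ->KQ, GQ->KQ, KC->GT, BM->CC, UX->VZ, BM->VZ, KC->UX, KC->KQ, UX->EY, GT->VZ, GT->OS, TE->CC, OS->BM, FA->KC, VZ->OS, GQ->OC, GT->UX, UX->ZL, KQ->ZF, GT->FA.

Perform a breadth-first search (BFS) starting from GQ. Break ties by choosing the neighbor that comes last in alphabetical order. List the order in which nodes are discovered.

GQ, OC, KQ, KC, ZF, UX, TE, GT, EY, CC, BM, OS, ZL, VZ, FA, OX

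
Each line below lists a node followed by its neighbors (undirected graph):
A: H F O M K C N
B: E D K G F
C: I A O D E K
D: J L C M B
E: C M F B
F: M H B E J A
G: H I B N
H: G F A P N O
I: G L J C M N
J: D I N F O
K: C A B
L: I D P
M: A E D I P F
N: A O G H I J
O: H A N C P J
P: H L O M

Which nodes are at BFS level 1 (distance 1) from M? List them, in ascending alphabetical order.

Level 0: M
Level 1: A, D, E, F, I, P
Level 2: B, C, G, H, J, K, L, N, O

A, D, E, F, I, P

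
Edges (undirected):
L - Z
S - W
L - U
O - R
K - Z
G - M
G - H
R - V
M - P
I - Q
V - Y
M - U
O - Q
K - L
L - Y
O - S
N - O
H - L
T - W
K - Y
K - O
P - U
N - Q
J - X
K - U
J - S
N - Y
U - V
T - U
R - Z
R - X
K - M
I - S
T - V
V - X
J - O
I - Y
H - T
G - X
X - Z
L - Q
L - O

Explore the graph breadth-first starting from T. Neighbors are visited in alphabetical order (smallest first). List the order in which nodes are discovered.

Visit T; enqueue H, U, V, W → queue [H, U, V, W]
Visit H; enqueue G, L → queue [U, V, W, G, L]
Visit U; enqueue K, M, P → queue [V, W, G, L, K, M, P]
Visit V; enqueue R, X, Y → queue [W, G, L, K, M, P, R, X, Y]
Visit W; enqueue S → queue [G, L, K, M, P, R, X, Y, S]
Visit G → queue [L, K, M, P, R, X, Y, S]
Visit L; enqueue O, Q, Z → queue [K, M, P, R, X, Y, S, O, Q, Z]
Visit K → queue [M, P, R, X, Y, S, O, Q, Z]
Visit M → queue [P, R, X, Y, S, O, Q, Z]
Visit P → queue [R, X, Y, S, O, Q, Z]
Visit R → queue [X, Y, S, O, Q, Z]
Visit X; enqueue J → queue [Y, S, O, Q, Z, J]
Visit Y; enqueue I, N → queue [S, O, Q, Z, J, I, N]
Visit S → queue [O, Q, Z, J, I, N]
Visit O → queue [Q, Z, J, I, N]
Visit Q → queue [Z, J, I, N]
Visit Z → queue [J, I, N]
Visit J → queue [I, N]
Visit I → queue [N]
Visit N → queue []

T, H, U, V, W, G, L, K, M, P, R, X, Y, S, O, Q, Z, J, I, N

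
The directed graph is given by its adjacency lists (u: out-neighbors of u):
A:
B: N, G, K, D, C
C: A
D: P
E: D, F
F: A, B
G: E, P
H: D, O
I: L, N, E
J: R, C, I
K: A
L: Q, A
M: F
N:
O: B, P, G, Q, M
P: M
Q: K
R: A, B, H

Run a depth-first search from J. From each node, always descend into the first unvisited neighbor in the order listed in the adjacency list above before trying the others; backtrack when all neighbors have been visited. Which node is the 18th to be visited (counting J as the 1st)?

Visit J
J → R
R → A
R → B
B → N
B → G
G → E
E → D
D → P
P → M
M → F
B → K
B → C
R → H
H → O
O → Q
J → I
I → L

Visit order: J, R, A, B, N, G, E, D, P, M, F, K, C, H, O, Q, I, L

L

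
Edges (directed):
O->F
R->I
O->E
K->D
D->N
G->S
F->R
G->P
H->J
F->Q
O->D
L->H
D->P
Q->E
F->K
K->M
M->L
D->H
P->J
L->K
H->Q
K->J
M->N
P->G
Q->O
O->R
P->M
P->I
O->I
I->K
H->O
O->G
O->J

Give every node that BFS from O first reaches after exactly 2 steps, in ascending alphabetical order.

H, K, N, P, Q, S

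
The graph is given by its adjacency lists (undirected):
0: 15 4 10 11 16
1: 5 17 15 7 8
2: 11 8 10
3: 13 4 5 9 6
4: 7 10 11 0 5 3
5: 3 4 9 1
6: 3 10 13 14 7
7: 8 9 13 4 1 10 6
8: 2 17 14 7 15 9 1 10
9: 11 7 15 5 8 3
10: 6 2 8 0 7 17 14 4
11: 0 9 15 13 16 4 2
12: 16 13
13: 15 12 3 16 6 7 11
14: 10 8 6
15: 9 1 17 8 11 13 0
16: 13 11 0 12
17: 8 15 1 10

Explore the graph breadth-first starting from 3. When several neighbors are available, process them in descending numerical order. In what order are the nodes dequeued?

3 13 9 6 5 4 16 15 12 11 7 8 14 10 1 0 17 2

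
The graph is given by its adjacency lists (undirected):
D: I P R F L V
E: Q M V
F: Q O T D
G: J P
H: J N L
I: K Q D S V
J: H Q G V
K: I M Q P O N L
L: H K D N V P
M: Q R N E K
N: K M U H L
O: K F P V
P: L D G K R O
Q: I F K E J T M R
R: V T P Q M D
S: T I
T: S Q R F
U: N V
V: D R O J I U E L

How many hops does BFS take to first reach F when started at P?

Level 0: P
Level 1: D, G, K, L, O, R
Level 2: F, H, I, J, M, N, Q, T, V
Level 3: E, S, U
F first appears at level 2.

2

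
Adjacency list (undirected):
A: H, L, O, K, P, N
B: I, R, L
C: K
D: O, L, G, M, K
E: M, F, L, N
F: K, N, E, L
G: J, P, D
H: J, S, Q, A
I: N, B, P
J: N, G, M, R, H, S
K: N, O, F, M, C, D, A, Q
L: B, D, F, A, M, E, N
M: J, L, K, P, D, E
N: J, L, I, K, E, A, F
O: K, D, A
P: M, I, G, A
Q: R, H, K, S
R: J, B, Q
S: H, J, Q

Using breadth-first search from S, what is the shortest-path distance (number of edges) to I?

Level 0: S
Level 1: H, J, Q
Level 2: A, G, K, M, N, R
Level 3: B, C, D, E, F, I, L, O, P
I first appears at level 3.

3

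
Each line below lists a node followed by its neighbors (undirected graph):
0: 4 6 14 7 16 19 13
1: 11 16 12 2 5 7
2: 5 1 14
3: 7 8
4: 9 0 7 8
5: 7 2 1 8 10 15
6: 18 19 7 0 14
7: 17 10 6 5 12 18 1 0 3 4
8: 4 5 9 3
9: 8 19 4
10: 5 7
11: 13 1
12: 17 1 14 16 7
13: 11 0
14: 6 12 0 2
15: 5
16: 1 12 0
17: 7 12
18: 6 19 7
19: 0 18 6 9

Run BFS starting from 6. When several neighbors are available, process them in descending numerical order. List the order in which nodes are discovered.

Visit 6; enqueue 19, 18, 14, 7, 0 → queue [19, 18, 14, 7, 0]
Visit 19; enqueue 9 → queue [18, 14, 7, 0, 9]
Visit 18 → queue [14, 7, 0, 9]
Visit 14; enqueue 12, 2 → queue [7, 0, 9, 12, 2]
Visit 7; enqueue 17, 10, 5, 4, 3, 1 → queue [0, 9, 12, 2, 17, 10, 5, 4, 3, 1]
Visit 0; enqueue 16, 13 → queue [9, 12, 2, 17, 10, 5, 4, 3, 1, 16, 13]
Visit 9; enqueue 8 → queue [12, 2, 17, 10, 5, 4, 3, 1, 16, 13, 8]
Visit 12 → queue [2, 17, 10, 5, 4, 3, 1, 16, 13, 8]
Visit 2 → queue [17, 10, 5, 4, 3, 1, 16, 13, 8]
Visit 17 → queue [10, 5, 4, 3, 1, 16, 13, 8]
Visit 10 → queue [5, 4, 3, 1, 16, 13, 8]
Visit 5; enqueue 15 → queue [4, 3, 1, 16, 13, 8, 15]
Visit 4 → queue [3, 1, 16, 13, 8, 15]
Visit 3 → queue [1, 16, 13, 8, 15]
Visit 1; enqueue 11 → queue [16, 13, 8, 15, 11]
Visit 16 → queue [13, 8, 15, 11]
Visit 13 → queue [8, 15, 11]
Visit 8 → queue [15, 11]
Visit 15 → queue [11]
Visit 11 → queue []

6 → 19 → 18 → 14 → 7 → 0 → 9 → 12 → 2 → 17 → 10 → 5 → 4 → 3 → 1 → 16 → 13 → 8 → 15 → 11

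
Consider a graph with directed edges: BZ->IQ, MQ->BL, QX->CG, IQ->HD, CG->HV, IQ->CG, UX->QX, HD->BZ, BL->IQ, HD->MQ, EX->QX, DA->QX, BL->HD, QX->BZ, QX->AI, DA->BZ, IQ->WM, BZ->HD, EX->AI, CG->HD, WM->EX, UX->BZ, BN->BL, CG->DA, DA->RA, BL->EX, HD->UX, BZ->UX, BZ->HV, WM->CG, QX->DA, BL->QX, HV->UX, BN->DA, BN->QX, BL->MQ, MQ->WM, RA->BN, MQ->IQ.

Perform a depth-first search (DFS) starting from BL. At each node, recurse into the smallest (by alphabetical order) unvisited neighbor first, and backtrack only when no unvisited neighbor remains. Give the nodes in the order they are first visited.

Visit BL
BL → EX
EX → AI
EX → QX
QX → BZ
BZ → HD
HD → MQ
MQ → IQ
IQ → CG
CG → DA
DA → RA
RA → BN
CG → HV
HV → UX
IQ → WM

BL EX AI QX BZ HD MQ IQ CG DA RA BN HV UX WM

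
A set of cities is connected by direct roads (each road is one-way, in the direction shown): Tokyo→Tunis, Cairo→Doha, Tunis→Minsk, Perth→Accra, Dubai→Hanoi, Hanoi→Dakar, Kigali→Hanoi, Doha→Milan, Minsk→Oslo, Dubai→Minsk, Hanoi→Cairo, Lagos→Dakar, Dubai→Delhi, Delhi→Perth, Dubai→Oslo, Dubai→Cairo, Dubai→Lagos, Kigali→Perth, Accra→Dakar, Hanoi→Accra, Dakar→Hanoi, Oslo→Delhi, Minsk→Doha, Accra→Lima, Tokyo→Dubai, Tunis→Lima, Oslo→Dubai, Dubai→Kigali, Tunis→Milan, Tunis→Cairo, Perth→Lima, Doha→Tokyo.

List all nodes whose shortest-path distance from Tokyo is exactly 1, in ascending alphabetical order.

Level 0: Tokyo
Level 1: Dubai, Tunis
Level 2: Cairo, Delhi, Hanoi, Kigali, Lagos, Lima, Milan, Minsk, Oslo
Level 3: Accra, Dakar, Doha, Perth

Dubai, Tunis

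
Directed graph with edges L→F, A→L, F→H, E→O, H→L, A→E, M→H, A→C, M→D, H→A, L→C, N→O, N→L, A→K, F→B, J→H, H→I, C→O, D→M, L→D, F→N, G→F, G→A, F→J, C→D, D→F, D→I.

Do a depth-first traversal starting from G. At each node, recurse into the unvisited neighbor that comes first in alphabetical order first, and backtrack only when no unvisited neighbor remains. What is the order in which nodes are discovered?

G, A, C, D, F, B, H, I, L, J, N, O, M, E, K

Visit G
G → A
A → C
C → D
D → F
F → B
F → H
H → I
H → L
F → J
F → N
N → O
D → M
A → E
A → K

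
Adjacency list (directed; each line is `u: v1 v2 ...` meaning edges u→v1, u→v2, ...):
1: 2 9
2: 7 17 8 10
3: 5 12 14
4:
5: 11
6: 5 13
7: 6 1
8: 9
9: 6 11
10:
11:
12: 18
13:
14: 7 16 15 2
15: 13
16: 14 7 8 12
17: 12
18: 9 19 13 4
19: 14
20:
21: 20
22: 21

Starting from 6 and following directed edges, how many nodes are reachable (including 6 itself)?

BFS from 6 visits: 6, 5, 13, 11
Reachable nodes: 4 of 22 total.

4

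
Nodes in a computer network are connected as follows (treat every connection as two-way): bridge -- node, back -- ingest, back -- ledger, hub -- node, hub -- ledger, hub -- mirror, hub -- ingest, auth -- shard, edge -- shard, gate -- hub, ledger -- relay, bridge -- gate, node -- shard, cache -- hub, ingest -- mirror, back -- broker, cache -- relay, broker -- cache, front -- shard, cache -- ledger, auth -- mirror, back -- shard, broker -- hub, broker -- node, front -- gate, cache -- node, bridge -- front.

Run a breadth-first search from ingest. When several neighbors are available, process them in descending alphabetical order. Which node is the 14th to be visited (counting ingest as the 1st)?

Visit ingest; enqueue mirror, hub, back → queue [mirror, hub, back]
Visit mirror; enqueue auth → queue [hub, back, auth]
Visit hub; enqueue node, ledger, gate, cache, broker → queue [back, auth, node, ledger, gate, cache, broker]
Visit back; enqueue shard → queue [auth, node, ledger, gate, cache, broker, shard]
Visit auth → queue [node, ledger, gate, cache, broker, shard]
Visit node; enqueue bridge → queue [ledger, gate, cache, broker, shard, bridge]
Visit ledger; enqueue relay → queue [gate, cache, broker, shard, bridge, relay]
Visit gate; enqueue front → queue [cache, broker, shard, bridge, relay, front]
Visit cache → queue [broker, shard, bridge, relay, front]
Visit broker → queue [shard, bridge, relay, front]
Visit shard; enqueue edge → queue [bridge, relay, front, edge]
Visit bridge → queue [relay, front, edge]
Visit relay → queue [front, edge]
Visit front → queue [edge]
Visit edge → queue []

Visit order: ingest, mirror, hub, back, auth, node, ledger, gate, cache, broker, shard, bridge, relay, front, edge

front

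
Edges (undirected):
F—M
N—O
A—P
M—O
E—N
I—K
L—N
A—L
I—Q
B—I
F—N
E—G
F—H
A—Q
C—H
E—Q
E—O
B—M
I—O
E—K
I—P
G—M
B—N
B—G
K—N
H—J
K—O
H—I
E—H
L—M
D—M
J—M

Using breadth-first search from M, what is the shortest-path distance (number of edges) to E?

Level 0: M
Level 1: B, D, F, G, J, L, O
Level 2: A, E, H, I, K, N
Level 3: C, P, Q
E first appears at level 2.

2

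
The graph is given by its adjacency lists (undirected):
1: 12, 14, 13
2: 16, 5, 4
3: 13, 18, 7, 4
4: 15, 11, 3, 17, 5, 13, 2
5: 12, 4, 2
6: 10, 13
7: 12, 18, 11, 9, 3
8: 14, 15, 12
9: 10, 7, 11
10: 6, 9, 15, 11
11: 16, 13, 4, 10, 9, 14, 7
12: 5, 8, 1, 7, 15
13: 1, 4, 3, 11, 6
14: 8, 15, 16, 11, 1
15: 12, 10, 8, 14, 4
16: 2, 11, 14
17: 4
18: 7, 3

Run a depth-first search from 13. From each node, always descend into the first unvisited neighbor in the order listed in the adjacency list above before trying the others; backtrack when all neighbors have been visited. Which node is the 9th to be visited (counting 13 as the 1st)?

9

Visit 13
13 → 1
1 → 12
12 → 5
5 → 4
4 → 15
15 → 10
10 → 6
10 → 9
9 → 7
7 → 18
18 → 3
7 → 11
11 → 16
16 → 2
16 → 14
14 → 8
4 → 17

Visit order: 13, 1, 12, 5, 4, 15, 10, 6, 9, 7, 18, 3, 11, 16, 2, 14, 8, 17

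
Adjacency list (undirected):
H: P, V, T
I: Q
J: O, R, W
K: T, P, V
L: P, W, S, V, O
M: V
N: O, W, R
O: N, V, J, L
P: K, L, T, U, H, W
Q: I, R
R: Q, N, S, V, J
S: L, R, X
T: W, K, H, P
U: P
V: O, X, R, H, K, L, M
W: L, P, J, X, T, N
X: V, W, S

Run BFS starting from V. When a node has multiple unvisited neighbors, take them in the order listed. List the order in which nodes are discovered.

Visit V; enqueue O, X, R, H, K, L, M → queue [O, X, R, H, K, L, M]
Visit O; enqueue N, J → queue [X, R, H, K, L, M, N, J]
Visit X; enqueue W, S → queue [R, H, K, L, M, N, J, W, S]
Visit R; enqueue Q → queue [H, K, L, M, N, J, W, S, Q]
Visit H; enqueue P, T → queue [K, L, M, N, J, W, S, Q, P, T]
Visit K → queue [L, M, N, J, W, S, Q, P, T]
Visit L → queue [M, N, J, W, S, Q, P, T]
Visit M → queue [N, J, W, S, Q, P, T]
Visit N → queue [J, W, S, Q, P, T]
Visit J → queue [W, S, Q, P, T]
Visit W → queue [S, Q, P, T]
Visit S → queue [Q, P, T]
Visit Q; enqueue I → queue [P, T, I]
Visit P; enqueue U → queue [T, I, U]
Visit T → queue [I, U]
Visit I → queue [U]
Visit U → queue []

V → O → X → R → H → K → L → M → N → J → W → S → Q → P → T → I → U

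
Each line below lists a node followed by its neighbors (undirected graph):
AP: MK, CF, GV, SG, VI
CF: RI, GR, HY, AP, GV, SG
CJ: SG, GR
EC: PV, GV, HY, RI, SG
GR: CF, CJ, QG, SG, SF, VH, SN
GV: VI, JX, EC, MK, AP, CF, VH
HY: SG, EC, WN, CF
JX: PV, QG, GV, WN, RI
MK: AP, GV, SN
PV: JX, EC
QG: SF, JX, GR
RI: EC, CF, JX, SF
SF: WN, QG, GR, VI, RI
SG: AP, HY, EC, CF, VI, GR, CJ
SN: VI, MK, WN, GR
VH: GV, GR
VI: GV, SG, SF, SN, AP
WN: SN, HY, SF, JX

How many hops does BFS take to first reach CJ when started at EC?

Level 0: EC
Level 1: GV, HY, PV, RI, SG
Level 2: AP, CF, CJ, GR, JX, MK, SF, VH, VI, WN
Level 3: QG, SN
CJ first appears at level 2.

2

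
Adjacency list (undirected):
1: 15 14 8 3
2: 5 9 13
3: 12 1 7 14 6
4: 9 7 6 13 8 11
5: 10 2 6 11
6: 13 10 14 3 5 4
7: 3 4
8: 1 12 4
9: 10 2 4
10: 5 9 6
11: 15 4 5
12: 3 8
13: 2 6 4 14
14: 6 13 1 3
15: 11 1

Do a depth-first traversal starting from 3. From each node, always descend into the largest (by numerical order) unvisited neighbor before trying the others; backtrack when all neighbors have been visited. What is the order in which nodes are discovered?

Visit 3
3 → 14
14 → 13
13 → 6
6 → 10
10 → 9
9 → 4
4 → 11
11 → 15
15 → 1
1 → 8
8 → 12
11 → 5
5 → 2
4 → 7

3 -> 14 -> 13 -> 6 -> 10 -> 9 -> 4 -> 11 -> 15 -> 1 -> 8 -> 12 -> 5 -> 2 -> 7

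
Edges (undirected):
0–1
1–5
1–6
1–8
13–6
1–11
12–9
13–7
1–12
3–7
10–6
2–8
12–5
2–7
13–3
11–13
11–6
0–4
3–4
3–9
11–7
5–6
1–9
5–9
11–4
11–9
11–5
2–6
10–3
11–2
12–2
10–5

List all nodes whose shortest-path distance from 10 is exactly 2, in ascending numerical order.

1, 2, 4, 7, 9, 11, 12, 13

Level 0: 10
Level 1: 3, 5, 6
Level 2: 1, 2, 4, 7, 9, 11, 12, 13
Level 3: 0, 8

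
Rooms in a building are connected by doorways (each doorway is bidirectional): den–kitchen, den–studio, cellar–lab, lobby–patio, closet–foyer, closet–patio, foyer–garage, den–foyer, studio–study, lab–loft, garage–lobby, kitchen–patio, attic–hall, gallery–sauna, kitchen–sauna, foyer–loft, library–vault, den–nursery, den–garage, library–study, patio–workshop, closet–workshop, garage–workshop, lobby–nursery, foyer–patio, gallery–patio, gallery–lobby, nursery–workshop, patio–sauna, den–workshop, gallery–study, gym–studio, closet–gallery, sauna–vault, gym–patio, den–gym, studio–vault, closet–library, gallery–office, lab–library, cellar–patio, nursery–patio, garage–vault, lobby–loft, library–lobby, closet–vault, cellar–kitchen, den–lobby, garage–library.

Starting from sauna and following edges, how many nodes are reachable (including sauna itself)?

20

BFS from sauna visits: sauna, gallery, kitchen, patio, vault, closet, lobby, office, study, cellar, den, foyer, gym, nursery, workshop, garage, library, studio, loft, lab
Reachable nodes: 20 of 22 total.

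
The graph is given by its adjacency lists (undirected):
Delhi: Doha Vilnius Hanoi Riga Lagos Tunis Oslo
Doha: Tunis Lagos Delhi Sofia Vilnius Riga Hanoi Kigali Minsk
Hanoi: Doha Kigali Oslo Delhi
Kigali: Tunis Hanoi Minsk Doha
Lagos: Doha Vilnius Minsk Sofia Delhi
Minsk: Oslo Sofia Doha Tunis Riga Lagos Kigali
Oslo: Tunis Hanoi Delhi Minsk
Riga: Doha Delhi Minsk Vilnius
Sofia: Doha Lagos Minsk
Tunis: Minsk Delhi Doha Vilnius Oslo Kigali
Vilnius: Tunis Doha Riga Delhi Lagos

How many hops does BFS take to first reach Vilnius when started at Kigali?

Level 0: Kigali
Level 1: Doha, Hanoi, Minsk, Tunis
Level 2: Delhi, Lagos, Oslo, Riga, Sofia, Vilnius
Vilnius first appears at level 2.

2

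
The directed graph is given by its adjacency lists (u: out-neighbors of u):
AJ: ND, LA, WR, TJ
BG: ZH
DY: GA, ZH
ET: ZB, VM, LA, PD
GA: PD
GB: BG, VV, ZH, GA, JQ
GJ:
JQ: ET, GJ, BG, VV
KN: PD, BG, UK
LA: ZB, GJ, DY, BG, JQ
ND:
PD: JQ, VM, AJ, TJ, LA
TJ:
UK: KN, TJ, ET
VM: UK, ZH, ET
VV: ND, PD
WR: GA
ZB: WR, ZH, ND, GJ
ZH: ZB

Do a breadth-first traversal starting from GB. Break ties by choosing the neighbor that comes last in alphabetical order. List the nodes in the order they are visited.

Visit GB; enqueue ZH, VV, JQ, GA, BG → queue [ZH, VV, JQ, GA, BG]
Visit ZH; enqueue ZB → queue [VV, JQ, GA, BG, ZB]
Visit VV; enqueue PD, ND → queue [JQ, GA, BG, ZB, PD, ND]
Visit JQ; enqueue GJ, ET → queue [GA, BG, ZB, PD, ND, GJ, ET]
Visit GA → queue [BG, ZB, PD, ND, GJ, ET]
Visit BG → queue [ZB, PD, ND, GJ, ET]
Visit ZB; enqueue WR → queue [PD, ND, GJ, ET, WR]
Visit PD; enqueue VM, TJ, LA, AJ → queue [ND, GJ, ET, WR, VM, TJ, LA, AJ]
Visit ND → queue [GJ, ET, WR, VM, TJ, LA, AJ]
Visit GJ → queue [ET, WR, VM, TJ, LA, AJ]
Visit ET → queue [WR, VM, TJ, LA, AJ]
Visit WR → queue [VM, TJ, LA, AJ]
Visit VM; enqueue UK → queue [TJ, LA, AJ, UK]
Visit TJ → queue [LA, AJ, UK]
Visit LA; enqueue DY → queue [AJ, UK, DY]
Visit AJ → queue [UK, DY]
Visit UK; enqueue KN → queue [DY, KN]
Visit DY → queue [KN]
Visit KN → queue []

GB, ZH, VV, JQ, GA, BG, ZB, PD, ND, GJ, ET, WR, VM, TJ, LA, AJ, UK, DY, KN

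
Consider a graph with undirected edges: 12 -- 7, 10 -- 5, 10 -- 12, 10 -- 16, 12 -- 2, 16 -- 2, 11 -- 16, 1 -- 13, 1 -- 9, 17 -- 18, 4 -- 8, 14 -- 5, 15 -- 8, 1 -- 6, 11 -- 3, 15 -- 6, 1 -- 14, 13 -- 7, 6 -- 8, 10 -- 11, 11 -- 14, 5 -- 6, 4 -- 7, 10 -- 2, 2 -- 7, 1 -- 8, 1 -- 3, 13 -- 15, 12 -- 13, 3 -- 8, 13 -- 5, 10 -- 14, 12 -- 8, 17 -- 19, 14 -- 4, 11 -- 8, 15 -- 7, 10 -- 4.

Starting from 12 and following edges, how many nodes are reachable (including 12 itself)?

16

BFS from 12 visits: 12, 2, 7, 8, 10, 13, 16, 4, 15, 1, 3, 6, 11, 5, 14, 9
Reachable nodes: 16 of 19 total.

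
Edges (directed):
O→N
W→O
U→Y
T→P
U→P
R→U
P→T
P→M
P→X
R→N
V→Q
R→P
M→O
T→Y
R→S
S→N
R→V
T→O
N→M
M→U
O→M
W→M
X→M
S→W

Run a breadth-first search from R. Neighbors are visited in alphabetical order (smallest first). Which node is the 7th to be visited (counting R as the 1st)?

M

Visit R; enqueue N, P, S, U, V → queue [N, P, S, U, V]
Visit N; enqueue M → queue [P, S, U, V, M]
Visit P; enqueue T, X → queue [S, U, V, M, T, X]
Visit S; enqueue W → queue [U, V, M, T, X, W]
Visit U; enqueue Y → queue [V, M, T, X, W, Y]
Visit V; enqueue Q → queue [M, T, X, W, Y, Q]
Visit M; enqueue O → queue [T, X, W, Y, Q, O]
Visit T → queue [X, W, Y, Q, O]
Visit X → queue [W, Y, Q, O]
Visit W → queue [Y, Q, O]
Visit Y → queue [Q, O]
Visit Q → queue [O]
Visit O → queue []

Visit order: R, N, P, S, U, V, M, T, X, W, Y, Q, O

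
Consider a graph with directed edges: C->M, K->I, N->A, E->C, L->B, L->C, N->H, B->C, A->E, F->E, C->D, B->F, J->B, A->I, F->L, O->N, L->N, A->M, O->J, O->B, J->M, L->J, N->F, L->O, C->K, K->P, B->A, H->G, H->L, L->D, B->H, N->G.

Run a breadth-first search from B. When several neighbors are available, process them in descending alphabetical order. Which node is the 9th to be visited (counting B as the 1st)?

M

Visit B; enqueue H, F, C, A → queue [H, F, C, A]
Visit H; enqueue L, G → queue [F, C, A, L, G]
Visit F; enqueue E → queue [C, A, L, G, E]
Visit C; enqueue M, K, D → queue [A, L, G, E, M, K, D]
Visit A; enqueue I → queue [L, G, E, M, K, D, I]
Visit L; enqueue O, N, J → queue [G, E, M, K, D, I, O, N, J]
Visit G → queue [E, M, K, D, I, O, N, J]
Visit E → queue [M, K, D, I, O, N, J]
Visit M → queue [K, D, I, O, N, J]
Visit K; enqueue P → queue [D, I, O, N, J, P]
Visit D → queue [I, O, N, J, P]
Visit I → queue [O, N, J, P]
Visit O → queue [N, J, P]
Visit N → queue [J, P]
Visit J → queue [P]
Visit P → queue []

Visit order: B, H, F, C, A, L, G, E, M, K, D, I, O, N, J, P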